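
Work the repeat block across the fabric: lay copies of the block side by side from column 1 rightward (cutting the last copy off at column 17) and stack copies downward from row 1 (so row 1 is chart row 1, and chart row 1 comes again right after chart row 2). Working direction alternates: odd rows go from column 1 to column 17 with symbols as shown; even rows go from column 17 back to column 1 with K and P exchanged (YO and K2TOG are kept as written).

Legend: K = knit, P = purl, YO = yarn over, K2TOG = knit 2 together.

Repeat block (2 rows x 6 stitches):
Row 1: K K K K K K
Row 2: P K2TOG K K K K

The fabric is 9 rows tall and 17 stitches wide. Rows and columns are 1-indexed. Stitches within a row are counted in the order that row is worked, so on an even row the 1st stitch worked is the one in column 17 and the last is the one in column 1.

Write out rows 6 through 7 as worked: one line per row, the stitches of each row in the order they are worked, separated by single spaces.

Rows as worked:
P P P K2TOG K P P P P K2TOG K P P P P K2TOG K
K K K K K K K K K K K K K K K K K

Derivation:
Row 6: chart row 2, WS - tiled (columns 1-17): P K2TOG K K K K P K2TOG K K K K P K2TOG K K K; work from column 17 back to 1 with K<->P swapped.
Row 7: chart row 1, RS - tile across columns 1-17 and work as-is.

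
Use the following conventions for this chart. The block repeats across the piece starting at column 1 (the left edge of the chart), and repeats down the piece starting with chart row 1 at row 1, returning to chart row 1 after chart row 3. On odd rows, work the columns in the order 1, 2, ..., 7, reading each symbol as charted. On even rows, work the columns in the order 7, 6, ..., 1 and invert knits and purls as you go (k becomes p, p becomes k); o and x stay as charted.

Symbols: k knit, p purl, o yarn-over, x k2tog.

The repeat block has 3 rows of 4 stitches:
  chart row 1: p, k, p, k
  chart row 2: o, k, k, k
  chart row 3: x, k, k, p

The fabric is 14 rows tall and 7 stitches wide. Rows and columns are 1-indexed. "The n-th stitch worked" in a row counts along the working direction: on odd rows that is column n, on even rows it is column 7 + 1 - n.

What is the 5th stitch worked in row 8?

Row 8: (8-1) mod 3 = 1, so use chart row 2. Even row -> WS.
Chart row 2 tiled across columns 1-7: o k k k o k k
WS: work from column 7 back to column 1 (reverse the tiled row), swapping k<->p (o and x unchanged).
Row 8 as worked: p p o p p p o
Counting 5 along the worked row gives p.

Stitch:
p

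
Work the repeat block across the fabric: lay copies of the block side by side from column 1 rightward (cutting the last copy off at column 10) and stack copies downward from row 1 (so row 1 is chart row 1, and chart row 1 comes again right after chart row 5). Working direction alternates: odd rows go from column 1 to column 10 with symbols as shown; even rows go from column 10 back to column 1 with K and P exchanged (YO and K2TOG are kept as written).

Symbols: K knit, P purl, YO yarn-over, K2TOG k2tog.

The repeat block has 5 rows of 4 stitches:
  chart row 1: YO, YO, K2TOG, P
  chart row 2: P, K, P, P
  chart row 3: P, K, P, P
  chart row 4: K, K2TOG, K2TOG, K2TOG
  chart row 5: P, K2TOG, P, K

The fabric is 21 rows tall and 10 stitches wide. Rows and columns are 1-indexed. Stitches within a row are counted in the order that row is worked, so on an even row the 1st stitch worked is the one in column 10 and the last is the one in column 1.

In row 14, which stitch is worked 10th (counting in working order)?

Row 14 uses chart row ((14-1) mod 5)+1 = 4. Row 14 is even, so WS.
Chart row 4 tiled across columns 1-10: K K2TOG K2TOG K2TOG K K2TOG K2TOG K2TOG K K2TOG
Wrong side: read the tiled row from column 10 down to 1 and exchange K with P (leave YO, K2TOG).
Row 14 as worked: K2TOG P K2TOG K2TOG K2TOG P K2TOG K2TOG K2TOG P
Stitch 10 in working order -> P

== STITCH ==
P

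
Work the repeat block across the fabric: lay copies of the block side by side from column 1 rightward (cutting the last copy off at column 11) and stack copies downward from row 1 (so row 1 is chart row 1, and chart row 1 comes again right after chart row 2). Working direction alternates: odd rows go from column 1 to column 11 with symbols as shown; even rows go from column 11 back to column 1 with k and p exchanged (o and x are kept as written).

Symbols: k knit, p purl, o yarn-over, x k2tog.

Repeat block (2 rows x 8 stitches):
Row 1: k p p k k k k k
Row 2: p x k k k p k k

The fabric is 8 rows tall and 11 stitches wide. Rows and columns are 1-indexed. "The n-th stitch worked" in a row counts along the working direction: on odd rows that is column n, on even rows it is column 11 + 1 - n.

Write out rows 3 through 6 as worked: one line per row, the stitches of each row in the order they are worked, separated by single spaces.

Rows as worked:
k p p k k k k k k p p
p x k p p k p p p x k
k p p k k k k k k p p
p x k p p k p p p x k

Derivation:
Row 3: chart row 1, RS - tile across columns 1-11 and work as-is.
Row 4: chart row 2, WS - tiled (columns 1-11): p x k k k p k k p x k; work from column 11 back to 1 with k<->p swapped.
Row 5: chart row 1, RS - tile across columns 1-11 and work as-is.
Row 6: chart row 2, WS - tiled (columns 1-11): p x k k k p k k p x k; work from column 11 back to 1 with k<->p swapped.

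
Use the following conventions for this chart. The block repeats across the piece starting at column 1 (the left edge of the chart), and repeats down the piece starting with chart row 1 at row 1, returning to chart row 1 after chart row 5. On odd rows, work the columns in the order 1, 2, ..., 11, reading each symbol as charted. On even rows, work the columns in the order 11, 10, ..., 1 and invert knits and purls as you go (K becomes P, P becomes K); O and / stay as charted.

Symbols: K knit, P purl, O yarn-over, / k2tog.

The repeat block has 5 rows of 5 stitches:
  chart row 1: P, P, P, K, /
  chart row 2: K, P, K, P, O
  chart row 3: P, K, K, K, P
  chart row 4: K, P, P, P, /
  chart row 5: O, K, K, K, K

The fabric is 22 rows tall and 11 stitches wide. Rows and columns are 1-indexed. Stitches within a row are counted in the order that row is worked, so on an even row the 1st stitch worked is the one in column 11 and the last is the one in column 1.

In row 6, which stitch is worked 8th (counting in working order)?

Stitch:
P

Derivation:
Row 6 uses chart row ((6-1) mod 5)+1 = 1. Row 6 is even, so WS.
Chart row 1 tiled across columns 1-11: P P P K / P P P K / P
WS row: flip the tiled sequence (start at column 11) and apply K<->P; O and / stay.
Row 6 as worked: K / P K K K / P K K K
Stitch 8 in working order -> P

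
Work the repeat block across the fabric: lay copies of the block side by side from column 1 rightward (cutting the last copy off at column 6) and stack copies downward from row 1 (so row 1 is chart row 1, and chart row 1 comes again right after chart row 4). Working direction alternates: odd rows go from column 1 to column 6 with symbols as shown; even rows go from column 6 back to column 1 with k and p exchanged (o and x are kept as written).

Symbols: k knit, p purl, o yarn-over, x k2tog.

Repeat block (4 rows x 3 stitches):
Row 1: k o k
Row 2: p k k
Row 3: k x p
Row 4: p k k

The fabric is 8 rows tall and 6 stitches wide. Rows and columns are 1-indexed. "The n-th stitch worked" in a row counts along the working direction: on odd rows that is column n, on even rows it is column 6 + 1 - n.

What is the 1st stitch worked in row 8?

Row 8: (8-1) mod 4 = 3, so use chart row 4. Even row -> WS.
Chart row 4 tiled across columns 1-6: p k k p k k
WS: work from column 6 back to column 1 (reverse the tiled row), swapping k<->p (o and x unchanged).
Row 8 as worked: p p k p p k
The 1st stitch worked is p.

Stitch:
p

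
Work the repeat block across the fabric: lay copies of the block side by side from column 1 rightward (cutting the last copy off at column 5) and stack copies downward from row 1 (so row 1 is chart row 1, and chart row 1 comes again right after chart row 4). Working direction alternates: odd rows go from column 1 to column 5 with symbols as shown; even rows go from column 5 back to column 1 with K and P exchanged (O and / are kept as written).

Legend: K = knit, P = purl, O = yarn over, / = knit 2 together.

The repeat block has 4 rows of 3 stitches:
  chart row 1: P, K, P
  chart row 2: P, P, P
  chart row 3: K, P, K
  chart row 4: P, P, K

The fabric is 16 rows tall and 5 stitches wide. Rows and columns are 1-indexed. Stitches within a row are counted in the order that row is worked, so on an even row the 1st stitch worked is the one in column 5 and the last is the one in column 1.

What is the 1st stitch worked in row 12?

Stitch:
K

Derivation:
For row 12: chart row = ((12-1) mod 4) + 1 = 4; this is a WS (even) row.
Chart row 4 tiled across columns 1-5: P P K P P
WS row: flip the tiled sequence (start at column 5) and apply K<->P; O and / stay.
Row 12 as worked: K K P K K
The 1st stitch worked is K.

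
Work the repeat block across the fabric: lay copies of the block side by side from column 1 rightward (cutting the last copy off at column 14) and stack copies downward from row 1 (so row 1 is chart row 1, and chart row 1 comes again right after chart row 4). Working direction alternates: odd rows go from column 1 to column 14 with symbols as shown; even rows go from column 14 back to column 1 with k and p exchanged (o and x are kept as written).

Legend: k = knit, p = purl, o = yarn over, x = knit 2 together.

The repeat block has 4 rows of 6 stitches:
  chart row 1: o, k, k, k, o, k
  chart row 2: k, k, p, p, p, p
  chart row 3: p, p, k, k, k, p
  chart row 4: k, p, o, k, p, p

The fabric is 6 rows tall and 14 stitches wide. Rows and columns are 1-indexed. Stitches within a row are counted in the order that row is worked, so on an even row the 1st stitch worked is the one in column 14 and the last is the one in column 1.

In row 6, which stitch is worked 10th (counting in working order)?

For row 6: chart row = ((6-1) mod 4) + 1 = 2; this is a WS (even) row.
Chart row 2 tiled across columns 1-14: k k p p p p k k p p p p k k
WS row: flip the tiled sequence (start at column 14) and apply k<->p; o and x stay.
Row 6 as worked: p p k k k k p p k k k k p p
The 10th stitch worked is k.

== STITCH ==
k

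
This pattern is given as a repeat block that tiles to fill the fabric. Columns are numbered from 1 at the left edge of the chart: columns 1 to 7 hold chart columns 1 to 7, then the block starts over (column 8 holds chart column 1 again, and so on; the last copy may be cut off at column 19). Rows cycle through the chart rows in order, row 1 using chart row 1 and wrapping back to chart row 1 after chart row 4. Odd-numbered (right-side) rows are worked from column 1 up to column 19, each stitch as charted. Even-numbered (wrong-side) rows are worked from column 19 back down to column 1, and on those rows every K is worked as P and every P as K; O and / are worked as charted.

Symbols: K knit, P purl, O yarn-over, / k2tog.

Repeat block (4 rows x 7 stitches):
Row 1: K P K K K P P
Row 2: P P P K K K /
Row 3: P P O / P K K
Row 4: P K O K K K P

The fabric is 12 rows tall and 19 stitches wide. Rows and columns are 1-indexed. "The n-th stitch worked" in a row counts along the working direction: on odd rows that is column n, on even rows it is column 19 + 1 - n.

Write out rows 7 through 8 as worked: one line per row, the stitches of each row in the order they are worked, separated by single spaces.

Rows as worked:
P P O / P K K P P O / P K K P P O / P
P P O P K K P P P O P K K P P P O P K

Derivation:
Row 7: chart row 3, RS - tile across columns 1-19 and work as-is.
Row 8: chart row 4, WS - tiled (columns 1-19): P K O K K K P P K O K K K P P K O K K; work from column 19 back to 1 with K<->P swapped.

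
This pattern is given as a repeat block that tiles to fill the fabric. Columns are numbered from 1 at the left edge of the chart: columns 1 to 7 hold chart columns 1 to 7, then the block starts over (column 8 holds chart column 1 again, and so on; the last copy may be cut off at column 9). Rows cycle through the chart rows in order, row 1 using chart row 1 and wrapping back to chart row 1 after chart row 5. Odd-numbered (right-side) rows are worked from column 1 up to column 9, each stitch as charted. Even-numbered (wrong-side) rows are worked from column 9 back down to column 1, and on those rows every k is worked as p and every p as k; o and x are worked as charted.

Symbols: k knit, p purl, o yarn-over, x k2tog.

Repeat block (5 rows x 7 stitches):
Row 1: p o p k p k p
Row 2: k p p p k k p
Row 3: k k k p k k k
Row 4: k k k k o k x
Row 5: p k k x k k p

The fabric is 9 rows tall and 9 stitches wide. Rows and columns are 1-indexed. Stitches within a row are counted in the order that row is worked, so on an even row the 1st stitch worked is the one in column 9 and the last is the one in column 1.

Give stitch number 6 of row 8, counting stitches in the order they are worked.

== STITCH ==
k

Derivation:
Row 8 uses chart row ((8-1) mod 5)+1 = 3. Row 8 is even, so WS.
Chart row 3 tiled across columns 1-9: k k k p k k k k k
Wrong side: read the tiled row from column 9 down to 1 and exchange k with p (leave o, x).
Row 8 as worked: p p p p p k p p p
Stitch 6 in working order -> k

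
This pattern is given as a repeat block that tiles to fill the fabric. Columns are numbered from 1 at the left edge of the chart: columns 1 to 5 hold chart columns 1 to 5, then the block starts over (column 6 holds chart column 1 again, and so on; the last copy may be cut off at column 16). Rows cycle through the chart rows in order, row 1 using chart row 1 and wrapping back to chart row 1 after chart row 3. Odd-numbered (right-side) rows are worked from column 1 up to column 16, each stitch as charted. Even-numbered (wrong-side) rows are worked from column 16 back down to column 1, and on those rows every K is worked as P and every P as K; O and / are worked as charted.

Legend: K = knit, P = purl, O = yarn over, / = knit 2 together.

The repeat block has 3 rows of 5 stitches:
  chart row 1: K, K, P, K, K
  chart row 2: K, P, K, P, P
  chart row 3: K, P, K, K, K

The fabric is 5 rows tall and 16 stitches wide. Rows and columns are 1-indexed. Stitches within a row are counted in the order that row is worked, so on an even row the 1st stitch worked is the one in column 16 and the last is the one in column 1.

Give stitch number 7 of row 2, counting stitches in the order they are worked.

Row 2 uses chart row ((2-1) mod 3)+1 = 2. Row 2 is even, so WS.
Chart row 2 tiled across columns 1-16: K P K P P K P K P P K P K P P K
Wrong side: read the tiled row from column 16 down to 1 and exchange K with P (leave O, /).
Row 2 as worked: P K K P K P K K P K P K K P K P
Counting 7 along the worked row gives K.

== STITCH ==
K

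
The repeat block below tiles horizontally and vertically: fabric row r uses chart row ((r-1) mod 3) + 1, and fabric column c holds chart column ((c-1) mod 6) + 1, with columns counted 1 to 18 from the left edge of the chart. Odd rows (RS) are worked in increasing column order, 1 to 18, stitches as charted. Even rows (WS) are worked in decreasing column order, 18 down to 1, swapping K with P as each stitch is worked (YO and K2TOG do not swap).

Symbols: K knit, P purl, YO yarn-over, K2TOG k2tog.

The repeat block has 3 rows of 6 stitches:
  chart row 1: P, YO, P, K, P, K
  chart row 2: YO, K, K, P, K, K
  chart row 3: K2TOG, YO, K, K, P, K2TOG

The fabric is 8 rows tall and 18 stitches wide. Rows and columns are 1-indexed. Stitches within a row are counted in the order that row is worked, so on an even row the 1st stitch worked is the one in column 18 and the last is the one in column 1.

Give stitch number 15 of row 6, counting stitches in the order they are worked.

For row 6: chart row = ((6-1) mod 3) + 1 = 3; this is a WS (even) row.
Chart row 3 tiled across columns 1-18: K2TOG YO K K P K2TOG K2TOG YO K K P K2TOG K2TOG YO K K P K2TOG
WS: work from column 18 back to column 1 (reverse the tiled row), swapping K<->P (YO and K2TOG unchanged).
Row 6 as worked: K2TOG K P P YO K2TOG K2TOG K P P YO K2TOG K2TOG K P P YO K2TOG
The 15th stitch worked is P.

Result:
P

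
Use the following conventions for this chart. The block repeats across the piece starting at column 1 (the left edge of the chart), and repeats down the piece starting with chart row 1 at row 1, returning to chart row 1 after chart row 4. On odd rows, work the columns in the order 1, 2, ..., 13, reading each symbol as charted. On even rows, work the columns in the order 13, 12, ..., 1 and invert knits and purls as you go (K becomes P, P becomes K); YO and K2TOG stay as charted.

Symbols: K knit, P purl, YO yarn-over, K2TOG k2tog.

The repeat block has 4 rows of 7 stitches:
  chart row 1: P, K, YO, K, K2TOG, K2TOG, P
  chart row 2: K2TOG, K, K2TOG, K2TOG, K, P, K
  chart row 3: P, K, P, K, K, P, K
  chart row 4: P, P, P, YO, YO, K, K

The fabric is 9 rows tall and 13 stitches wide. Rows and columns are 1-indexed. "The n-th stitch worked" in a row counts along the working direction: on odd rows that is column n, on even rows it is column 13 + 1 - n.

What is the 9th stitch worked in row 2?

Row 2: (2-1) mod 4 = 1, so use chart row 2. Even row -> WS.
Chart row 2 tiled across columns 1-13: K2TOG K K2TOG K2TOG K P K K2TOG K K2TOG K2TOG K P
WS row: flip the tiled sequence (start at column 13) and apply K<->P; YO and K2TOG stay.
Row 2 as worked: K P K2TOG K2TOG P K2TOG P K P K2TOG K2TOG P K2TOG
The 9th stitch worked is P.

Result:
P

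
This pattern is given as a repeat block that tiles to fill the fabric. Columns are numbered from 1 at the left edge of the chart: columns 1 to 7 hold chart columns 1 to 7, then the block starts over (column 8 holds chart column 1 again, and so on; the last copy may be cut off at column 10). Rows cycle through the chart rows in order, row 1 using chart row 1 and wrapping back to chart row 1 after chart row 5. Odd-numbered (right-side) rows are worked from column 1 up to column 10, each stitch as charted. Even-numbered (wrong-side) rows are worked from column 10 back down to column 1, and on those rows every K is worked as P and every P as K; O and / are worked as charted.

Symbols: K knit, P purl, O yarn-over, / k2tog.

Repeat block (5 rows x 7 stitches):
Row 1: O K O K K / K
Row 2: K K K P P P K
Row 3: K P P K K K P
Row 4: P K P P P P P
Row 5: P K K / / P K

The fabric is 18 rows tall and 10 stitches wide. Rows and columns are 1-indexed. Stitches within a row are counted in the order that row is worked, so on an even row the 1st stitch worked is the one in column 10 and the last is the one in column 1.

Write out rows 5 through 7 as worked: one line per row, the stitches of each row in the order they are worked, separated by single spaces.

== ROWS AS WORKED ==
P K K / / P K P K K
O P O P / P P O P O
K K K P P P K K K K

Derivation:
Row 5: chart row 5, RS - tile across columns 1-10 and work as-is.
Row 6: chart row 1, WS - tiled (columns 1-10): O K O K K / K O K O; work from column 10 back to 1 with K<->P swapped.
Row 7: chart row 2, RS - tile across columns 1-10 and work as-is.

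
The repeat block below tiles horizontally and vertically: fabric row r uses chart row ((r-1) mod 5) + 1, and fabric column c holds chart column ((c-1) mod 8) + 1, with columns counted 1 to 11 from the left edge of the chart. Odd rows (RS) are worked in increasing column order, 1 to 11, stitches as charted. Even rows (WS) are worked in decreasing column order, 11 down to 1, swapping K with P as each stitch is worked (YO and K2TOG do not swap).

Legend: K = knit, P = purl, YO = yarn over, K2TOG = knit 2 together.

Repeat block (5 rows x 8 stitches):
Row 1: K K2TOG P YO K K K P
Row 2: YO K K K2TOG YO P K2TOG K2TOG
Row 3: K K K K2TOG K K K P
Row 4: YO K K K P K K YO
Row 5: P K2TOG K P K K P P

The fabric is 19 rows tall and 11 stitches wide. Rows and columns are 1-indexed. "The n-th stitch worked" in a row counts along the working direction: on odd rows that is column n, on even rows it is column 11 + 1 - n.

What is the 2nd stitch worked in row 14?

Row 14 uses chart row ((14-1) mod 5)+1 = 4. Row 14 is even, so WS.
Chart row 4 tiled across columns 1-11: YO K K K P K K YO YO K K
Wrong side: read the tiled row from column 11 down to 1 and exchange K with P (leave YO, K2TOG).
Row 14 as worked: P P YO YO P P K P P P YO
Stitch 2 in working order -> P

Stitch:
P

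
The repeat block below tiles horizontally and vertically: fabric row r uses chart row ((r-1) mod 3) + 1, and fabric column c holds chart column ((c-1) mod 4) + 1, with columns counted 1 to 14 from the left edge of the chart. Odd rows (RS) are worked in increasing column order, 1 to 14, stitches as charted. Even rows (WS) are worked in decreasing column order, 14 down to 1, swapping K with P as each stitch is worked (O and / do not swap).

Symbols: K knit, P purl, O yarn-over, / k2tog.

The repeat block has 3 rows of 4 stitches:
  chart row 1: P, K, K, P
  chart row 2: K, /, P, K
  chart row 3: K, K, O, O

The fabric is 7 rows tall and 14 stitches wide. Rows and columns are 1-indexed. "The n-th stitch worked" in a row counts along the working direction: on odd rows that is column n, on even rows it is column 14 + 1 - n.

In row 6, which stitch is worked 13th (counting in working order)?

Stitch:
P

Derivation:
For row 6: chart row = ((6-1) mod 3) + 1 = 3; this is a WS (even) row.
Chart row 3 tiled across columns 1-14: K K O O K K O O K K O O K K
WS: work from column 14 back to column 1 (reverse the tiled row), swapping K<->P (O and / unchanged).
Row 6 as worked: P P O O P P O O P P O O P P
Counting 13 along the worked row gives P.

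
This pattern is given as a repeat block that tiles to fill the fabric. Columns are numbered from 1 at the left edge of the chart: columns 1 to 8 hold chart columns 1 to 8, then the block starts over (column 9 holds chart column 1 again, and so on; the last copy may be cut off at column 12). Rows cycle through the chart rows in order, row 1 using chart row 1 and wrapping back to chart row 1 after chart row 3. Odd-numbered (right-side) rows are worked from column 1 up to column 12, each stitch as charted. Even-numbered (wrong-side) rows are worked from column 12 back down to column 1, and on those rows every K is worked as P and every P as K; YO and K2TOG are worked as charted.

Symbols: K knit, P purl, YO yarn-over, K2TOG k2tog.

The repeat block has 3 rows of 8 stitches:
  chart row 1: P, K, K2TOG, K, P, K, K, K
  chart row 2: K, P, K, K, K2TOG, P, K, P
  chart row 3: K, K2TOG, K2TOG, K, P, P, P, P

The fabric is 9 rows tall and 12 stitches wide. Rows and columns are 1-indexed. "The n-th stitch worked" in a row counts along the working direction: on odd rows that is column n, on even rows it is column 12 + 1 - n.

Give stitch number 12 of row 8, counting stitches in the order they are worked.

Stitch:
P

Derivation:
Row 8 uses chart row ((8-1) mod 3)+1 = 2. Row 8 is even, so WS.
Chart row 2 tiled across columns 1-12: K P K K K2TOG P K P K P K K
WS: work from column 12 back to column 1 (reverse the tiled row), swapping K<->P (YO and K2TOG unchanged).
Row 8 as worked: P P K P K P K K2TOG P P K P
Stitch 12 in working order -> P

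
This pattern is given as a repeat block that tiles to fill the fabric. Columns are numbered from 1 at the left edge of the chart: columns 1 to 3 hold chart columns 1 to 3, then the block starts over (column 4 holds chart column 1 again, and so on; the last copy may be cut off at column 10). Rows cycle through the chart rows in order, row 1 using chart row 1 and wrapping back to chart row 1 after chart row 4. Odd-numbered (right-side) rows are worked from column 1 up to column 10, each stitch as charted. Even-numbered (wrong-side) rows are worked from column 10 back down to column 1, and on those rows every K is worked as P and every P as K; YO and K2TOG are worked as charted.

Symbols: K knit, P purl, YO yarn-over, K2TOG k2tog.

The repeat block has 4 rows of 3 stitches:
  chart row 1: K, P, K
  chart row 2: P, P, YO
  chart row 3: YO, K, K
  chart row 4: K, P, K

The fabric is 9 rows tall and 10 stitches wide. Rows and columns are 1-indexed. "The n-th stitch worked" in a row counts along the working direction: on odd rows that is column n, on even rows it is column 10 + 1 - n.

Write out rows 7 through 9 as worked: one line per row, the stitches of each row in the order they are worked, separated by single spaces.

Row 7: chart row 3, RS - tile across columns 1-10 and work as-is.
Row 8: chart row 4, WS - tiled (columns 1-10): K P K K P K K P K K; work from column 10 back to 1 with K<->P swapped.
Row 9: chart row 1, RS - tile across columns 1-10 and work as-is.

== ROWS AS WORKED ==
YO K K YO K K YO K K YO
P P K P P K P P K P
K P K K P K K P K K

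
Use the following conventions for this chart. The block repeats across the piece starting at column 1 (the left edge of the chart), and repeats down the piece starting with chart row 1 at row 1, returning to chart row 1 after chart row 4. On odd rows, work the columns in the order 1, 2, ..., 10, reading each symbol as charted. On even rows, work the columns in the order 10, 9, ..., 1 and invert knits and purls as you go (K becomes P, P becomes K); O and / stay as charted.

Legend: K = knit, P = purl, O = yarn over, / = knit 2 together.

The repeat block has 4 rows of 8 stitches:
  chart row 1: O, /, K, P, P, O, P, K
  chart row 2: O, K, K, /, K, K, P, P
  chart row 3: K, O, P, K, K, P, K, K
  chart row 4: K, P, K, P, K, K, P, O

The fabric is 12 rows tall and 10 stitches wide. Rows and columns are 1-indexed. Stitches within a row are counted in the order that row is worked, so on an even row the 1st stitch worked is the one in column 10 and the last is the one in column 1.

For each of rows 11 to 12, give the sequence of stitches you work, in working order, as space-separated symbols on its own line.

Rows as worked:
K O P K K P K K K O
K P O K P P K P K P

Derivation:
Row 11: chart row 3, RS - tile across columns 1-10 and work as-is.
Row 12: chart row 4, WS - tiled (columns 1-10): K P K P K K P O K P; work from column 10 back to 1 with K<->P swapped.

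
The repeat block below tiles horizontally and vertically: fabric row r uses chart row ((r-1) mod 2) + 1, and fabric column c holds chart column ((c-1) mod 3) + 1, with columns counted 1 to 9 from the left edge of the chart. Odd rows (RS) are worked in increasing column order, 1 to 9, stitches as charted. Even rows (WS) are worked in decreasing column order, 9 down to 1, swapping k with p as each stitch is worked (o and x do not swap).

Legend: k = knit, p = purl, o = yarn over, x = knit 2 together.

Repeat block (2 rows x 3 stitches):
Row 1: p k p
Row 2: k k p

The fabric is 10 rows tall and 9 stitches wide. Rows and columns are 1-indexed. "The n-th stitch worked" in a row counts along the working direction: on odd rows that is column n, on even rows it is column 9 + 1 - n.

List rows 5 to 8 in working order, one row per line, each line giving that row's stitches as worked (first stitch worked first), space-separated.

== ROWS AS WORKED ==
p k p p k p p k p
k p p k p p k p p
p k p p k p p k p
k p p k p p k p p

Derivation:
Row 5: chart row 1, RS - tile across columns 1-9 and work as-is.
Row 6: chart row 2, WS - tiled (columns 1-9): k k p k k p k k p; work from column 9 back to 1 with k<->p swapped.
Row 7: chart row 1, RS - tile across columns 1-9 and work as-is.
Row 8: chart row 2, WS - tiled (columns 1-9): k k p k k p k k p; work from column 9 back to 1 with k<->p swapped.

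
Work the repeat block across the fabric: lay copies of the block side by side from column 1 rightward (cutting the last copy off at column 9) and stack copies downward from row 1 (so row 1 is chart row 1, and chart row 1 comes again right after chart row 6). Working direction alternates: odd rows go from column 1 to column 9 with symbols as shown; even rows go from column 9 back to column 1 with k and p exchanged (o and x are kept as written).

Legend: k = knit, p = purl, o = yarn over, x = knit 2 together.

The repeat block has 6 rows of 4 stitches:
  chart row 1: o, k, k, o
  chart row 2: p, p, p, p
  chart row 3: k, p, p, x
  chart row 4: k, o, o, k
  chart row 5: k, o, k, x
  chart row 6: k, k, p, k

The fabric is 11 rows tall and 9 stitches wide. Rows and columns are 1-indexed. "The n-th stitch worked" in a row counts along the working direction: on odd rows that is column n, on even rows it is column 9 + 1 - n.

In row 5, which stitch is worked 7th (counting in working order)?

== STITCH ==
k

Derivation:
Row 5: (5-1) mod 6 = 4, so use chart row 5. Odd row -> RS.
Chart row 5 tiled across columns 1-9: k o k x k o k x k
Right side: take the tiled row as-is (worked left to right from column 1).
Stitch 7 in working order -> k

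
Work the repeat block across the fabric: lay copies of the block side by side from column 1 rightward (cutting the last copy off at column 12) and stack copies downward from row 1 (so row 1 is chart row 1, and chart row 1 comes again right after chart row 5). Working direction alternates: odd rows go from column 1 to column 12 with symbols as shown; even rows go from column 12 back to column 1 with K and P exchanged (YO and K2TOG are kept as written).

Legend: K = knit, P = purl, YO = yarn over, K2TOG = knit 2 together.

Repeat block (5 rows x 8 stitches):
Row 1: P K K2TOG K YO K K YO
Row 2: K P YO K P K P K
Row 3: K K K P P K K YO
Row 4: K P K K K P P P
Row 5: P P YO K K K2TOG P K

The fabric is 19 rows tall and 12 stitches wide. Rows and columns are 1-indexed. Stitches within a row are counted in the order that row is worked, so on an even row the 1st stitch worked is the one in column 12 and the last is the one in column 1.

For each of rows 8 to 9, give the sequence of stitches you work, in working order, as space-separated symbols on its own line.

Row 8: chart row 3, WS - tiled (columns 1-12): K K K P P K K YO K K K P; work from column 12 back to 1 with K<->P swapped.
Row 9: chart row 4, RS - tile across columns 1-12 and work as-is.

Rows as worked:
K P P P YO P P K K P P P
K P K K K P P P K P K K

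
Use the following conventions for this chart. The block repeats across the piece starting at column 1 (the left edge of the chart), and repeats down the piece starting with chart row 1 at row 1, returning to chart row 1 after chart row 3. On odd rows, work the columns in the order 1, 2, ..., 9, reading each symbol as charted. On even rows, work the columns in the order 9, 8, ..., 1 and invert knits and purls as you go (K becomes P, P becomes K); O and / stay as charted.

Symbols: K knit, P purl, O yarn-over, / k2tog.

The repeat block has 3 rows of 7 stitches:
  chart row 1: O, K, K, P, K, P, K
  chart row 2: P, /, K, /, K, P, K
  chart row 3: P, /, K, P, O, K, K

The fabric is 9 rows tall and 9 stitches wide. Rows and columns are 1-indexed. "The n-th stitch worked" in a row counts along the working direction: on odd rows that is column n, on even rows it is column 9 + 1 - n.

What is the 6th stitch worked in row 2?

Result:
/

Derivation:
For row 2: chart row = ((2-1) mod 3) + 1 = 2; this is a WS (even) row.
Chart row 2 tiled across columns 1-9: P / K / K P K P /
WS row: flip the tiled sequence (start at column 9) and apply K<->P; O and / stay.
Row 2 as worked: / K P K P / P / K
Counting 6 along the worked row gives /.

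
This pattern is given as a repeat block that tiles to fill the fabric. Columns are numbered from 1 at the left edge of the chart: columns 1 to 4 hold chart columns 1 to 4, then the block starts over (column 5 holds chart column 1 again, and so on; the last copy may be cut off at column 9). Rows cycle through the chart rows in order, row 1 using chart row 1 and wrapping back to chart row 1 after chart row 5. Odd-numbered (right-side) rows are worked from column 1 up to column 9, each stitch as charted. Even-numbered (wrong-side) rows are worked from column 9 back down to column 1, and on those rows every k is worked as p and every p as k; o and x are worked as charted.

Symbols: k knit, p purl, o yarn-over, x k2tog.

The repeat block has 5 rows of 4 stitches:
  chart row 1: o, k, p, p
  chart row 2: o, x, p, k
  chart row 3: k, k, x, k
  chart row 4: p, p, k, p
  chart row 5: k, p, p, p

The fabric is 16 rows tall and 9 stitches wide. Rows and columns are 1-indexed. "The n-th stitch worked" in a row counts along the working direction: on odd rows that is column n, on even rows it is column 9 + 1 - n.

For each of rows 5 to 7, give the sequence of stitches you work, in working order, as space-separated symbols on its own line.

Rows as worked:
k p p p k p p p k
o k k p o k k p o
o x p k o x p k o

Derivation:
Row 5: chart row 5, RS - tile across columns 1-9 and work as-is.
Row 6: chart row 1, WS - tiled (columns 1-9): o k p p o k p p o; work from column 9 back to 1 with k<->p swapped.
Row 7: chart row 2, RS - tile across columns 1-9 and work as-is.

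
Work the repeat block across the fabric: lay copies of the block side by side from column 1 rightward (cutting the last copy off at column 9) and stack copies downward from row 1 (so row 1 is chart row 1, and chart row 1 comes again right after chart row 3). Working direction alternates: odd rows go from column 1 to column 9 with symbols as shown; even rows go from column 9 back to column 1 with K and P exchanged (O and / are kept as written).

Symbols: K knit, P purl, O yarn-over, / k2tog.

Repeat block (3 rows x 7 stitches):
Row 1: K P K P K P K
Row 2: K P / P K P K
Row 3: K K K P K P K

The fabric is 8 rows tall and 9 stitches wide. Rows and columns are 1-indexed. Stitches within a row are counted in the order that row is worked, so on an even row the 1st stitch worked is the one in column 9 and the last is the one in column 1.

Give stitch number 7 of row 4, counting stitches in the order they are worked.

Row 4 uses chart row ((4-1) mod 3)+1 = 1. Row 4 is even, so WS.
Chart row 1 tiled across columns 1-9: K P K P K P K K P
Wrong side: read the tiled row from column 9 down to 1 and exchange K with P (leave O, /).
Row 4 as worked: K P P K P K P K P
Counting 7 along the worked row gives P.

Stitch:
P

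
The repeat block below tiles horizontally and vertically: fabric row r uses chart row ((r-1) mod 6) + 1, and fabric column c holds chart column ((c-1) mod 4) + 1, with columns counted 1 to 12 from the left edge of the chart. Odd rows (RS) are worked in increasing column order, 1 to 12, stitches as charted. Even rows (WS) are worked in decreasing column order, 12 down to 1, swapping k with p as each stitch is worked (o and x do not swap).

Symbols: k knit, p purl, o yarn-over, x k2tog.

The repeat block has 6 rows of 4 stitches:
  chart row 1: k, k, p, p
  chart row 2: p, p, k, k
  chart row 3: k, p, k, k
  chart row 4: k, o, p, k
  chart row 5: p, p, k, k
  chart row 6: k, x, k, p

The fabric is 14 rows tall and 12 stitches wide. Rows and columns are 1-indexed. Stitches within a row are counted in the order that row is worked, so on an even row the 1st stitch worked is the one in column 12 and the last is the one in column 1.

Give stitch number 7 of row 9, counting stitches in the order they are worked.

For row 9: chart row = ((9-1) mod 6) + 1 = 3; this is a RS (odd) row.
Chart row 3 tiled across columns 1-12: k p k k k p k k k p k k
RS: work column 1 to column 12, symbols as charted — the tiled row is the row as worked.
Stitch 7 in working order -> k

Stitch:
k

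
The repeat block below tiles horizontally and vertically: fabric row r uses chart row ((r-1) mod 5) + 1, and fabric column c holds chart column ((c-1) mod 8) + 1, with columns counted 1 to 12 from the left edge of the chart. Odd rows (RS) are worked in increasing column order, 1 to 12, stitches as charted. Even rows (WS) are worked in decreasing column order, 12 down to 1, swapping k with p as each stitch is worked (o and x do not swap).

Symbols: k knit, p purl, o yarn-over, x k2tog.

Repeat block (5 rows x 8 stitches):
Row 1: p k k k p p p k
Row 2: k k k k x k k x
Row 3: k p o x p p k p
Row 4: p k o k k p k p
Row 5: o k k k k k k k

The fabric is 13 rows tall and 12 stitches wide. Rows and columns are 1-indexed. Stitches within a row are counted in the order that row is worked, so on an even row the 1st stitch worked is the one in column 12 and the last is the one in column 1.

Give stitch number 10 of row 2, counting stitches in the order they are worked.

Row 2 uses chart row ((2-1) mod 5)+1 = 2. Row 2 is even, so WS.
Chart row 2 tiled across columns 1-12: k k k k x k k x k k k k
WS: work from column 12 back to column 1 (reverse the tiled row), swapping k<->p (o and x unchanged).
Row 2 as worked: p p p p x p p x p p p p
The 10th stitch worked is p.

Stitch:
p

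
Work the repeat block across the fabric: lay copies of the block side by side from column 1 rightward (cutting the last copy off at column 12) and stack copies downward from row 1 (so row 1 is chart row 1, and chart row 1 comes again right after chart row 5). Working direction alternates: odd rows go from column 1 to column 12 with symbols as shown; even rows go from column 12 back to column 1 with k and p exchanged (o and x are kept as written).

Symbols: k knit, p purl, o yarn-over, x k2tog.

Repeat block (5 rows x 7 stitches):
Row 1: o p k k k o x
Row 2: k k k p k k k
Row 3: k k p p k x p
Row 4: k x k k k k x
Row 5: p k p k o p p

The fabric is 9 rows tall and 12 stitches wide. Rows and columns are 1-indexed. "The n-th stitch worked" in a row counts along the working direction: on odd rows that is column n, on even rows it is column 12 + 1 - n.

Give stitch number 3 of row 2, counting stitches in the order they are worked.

Result:
p

Derivation:
For row 2: chart row = ((2-1) mod 5) + 1 = 2; this is a WS (even) row.
Chart row 2 tiled across columns 1-12: k k k p k k k k k k p k
WS row: flip the tiled sequence (start at column 12) and apply k<->p; o and x stay.
Row 2 as worked: p k p p p p p p k p p p
The 3rd stitch worked is p.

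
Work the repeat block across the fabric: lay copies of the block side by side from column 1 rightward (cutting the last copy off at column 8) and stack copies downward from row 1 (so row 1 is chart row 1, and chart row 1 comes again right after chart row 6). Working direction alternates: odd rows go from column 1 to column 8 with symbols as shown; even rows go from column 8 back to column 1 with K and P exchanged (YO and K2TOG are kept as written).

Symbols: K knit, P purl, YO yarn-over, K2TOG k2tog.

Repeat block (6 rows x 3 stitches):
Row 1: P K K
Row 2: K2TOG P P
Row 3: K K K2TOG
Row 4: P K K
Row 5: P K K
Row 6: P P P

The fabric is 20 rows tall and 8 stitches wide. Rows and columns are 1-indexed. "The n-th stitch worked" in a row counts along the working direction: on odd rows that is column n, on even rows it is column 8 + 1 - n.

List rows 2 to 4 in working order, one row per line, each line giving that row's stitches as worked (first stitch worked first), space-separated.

Rows as worked:
K K2TOG K K K2TOG K K K2TOG
K K K2TOG K K K2TOG K K
P K P P K P P K

Derivation:
Row 2: chart row 2, WS - tiled (columns 1-8): K2TOG P P K2TOG P P K2TOG P; work from column 8 back to 1 with K<->P swapped.
Row 3: chart row 3, RS - tile across columns 1-8 and work as-is.
Row 4: chart row 4, WS - tiled (columns 1-8): P K K P K K P K; work from column 8 back to 1 with K<->P swapped.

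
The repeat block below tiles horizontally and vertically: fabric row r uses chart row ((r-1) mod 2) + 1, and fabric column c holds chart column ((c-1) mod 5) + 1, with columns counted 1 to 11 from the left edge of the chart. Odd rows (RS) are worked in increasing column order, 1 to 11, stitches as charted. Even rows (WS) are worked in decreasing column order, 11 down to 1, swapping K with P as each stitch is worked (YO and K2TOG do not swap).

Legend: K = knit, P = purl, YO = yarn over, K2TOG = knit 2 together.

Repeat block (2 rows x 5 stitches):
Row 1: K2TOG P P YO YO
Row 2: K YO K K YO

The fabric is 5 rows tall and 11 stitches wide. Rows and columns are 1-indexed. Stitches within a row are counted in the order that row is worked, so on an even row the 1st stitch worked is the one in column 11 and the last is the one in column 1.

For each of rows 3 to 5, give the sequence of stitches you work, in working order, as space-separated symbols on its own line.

Row 3: chart row 1, RS - tile across columns 1-11 and work as-is.
Row 4: chart row 2, WS - tiled (columns 1-11): K YO K K YO K YO K K YO K; work from column 11 back to 1 with K<->P swapped.
Row 5: chart row 1, RS - tile across columns 1-11 and work as-is.

Rows as worked:
K2TOG P P YO YO K2TOG P P YO YO K2TOG
P YO P P YO P YO P P YO P
K2TOG P P YO YO K2TOG P P YO YO K2TOG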